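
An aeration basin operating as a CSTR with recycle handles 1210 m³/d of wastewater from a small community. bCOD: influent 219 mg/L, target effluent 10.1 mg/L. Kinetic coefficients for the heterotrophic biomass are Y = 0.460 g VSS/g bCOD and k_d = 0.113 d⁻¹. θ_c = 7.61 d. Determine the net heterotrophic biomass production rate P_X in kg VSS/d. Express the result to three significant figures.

P_X ≈ 62.5 kg VSS/d

Correct the yield for decay: Y_obs = Y/(1 + k_d θ_c) = 0.460 / (1 + 0.113 × 7.61) = 0.460 / 1.860 = 0.2473.
Q·(S₀ − S) = 1210 × (219 − 10.1) × 10⁻³ = 252.8 kg/d removed.
P_X = Y_obs · Q(S₀ − S) = 0.2473 × 252.8 = 62.52 kg VSS/d.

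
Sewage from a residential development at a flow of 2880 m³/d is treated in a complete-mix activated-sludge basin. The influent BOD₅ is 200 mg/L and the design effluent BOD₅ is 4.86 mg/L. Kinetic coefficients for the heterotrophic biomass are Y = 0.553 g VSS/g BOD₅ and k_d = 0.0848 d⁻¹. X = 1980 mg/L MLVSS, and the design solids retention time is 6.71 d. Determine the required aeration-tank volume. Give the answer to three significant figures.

Rearranging the biomass balance for a CMAS with decay, V = Y·Q·ΔS·θ_c / [X·(1+k_d θ_c)] = 0.553 × 2880 × (200 − 4.86) × 6.71 / [1980 × (1 + 0.0848 × 6.71)] = 2.09×10^6 / 3107 = 671.3 m³.

V ≈ 671 m³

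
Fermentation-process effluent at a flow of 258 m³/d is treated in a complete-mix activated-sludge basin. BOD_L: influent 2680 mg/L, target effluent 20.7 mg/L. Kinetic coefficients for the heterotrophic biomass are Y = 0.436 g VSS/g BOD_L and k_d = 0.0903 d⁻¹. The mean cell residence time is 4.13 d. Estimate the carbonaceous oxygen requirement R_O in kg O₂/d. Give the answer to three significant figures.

R_O ≈ 377 kg O₂/d

Correct the yield for decay: Y_obs = Y/(1 + k_d θ_c) = 0.436 / (1 + 0.0903 × 4.13) = 0.436 / 1.373 = 0.3176.
ΔS = 2680 − 20.7 = 2659 mg/L, so the substrate removal rate is 258 × 2659/1000 = 686.1 kg BOD_L/d.
Biomass synthesised: P_X = Y_obs × 686.1 = 217.9 kg VSS/d.
R_O = Q·ΔS − 1.42 P_X = 686.1 − 309.4 = 376.7 kg O₂/d.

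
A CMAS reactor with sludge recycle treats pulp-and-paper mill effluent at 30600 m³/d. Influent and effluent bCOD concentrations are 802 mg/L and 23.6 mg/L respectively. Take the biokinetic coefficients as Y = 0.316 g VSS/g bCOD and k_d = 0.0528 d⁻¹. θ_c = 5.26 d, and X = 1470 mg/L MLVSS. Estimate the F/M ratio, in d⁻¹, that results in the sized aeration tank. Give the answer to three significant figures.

Rearranging the biomass balance for a CMAS with decay, V = Y·Q·ΔS·θ_c / [X·(1+k_d θ_c)] = 0.316 × 30600 × (802 − 23.6) × 5.26 / [1470 × (1 + 0.0528 × 5.26)] = 3.96×10^7 / 1878 = 21079 m³.
Food-to-microorganism ratio F/M = Q S₀ / (V X) = 30600 × 802 / (21079 × 1470) = 0.7920 d⁻¹.

F/M ≈ 0.792 d⁻¹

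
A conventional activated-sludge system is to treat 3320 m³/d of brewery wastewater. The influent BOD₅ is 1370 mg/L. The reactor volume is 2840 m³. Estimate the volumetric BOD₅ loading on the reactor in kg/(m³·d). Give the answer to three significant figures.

L_v = Q S₀ / V = 3320 × 1370 × 10⁻³ / 2840 = 1.602 kg/(m³·d).

L_v ≈ 1.60 kg BOD₅/(m³·d)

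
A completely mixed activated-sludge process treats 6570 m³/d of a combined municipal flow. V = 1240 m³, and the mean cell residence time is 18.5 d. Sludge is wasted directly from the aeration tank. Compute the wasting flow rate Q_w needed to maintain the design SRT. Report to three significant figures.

Q_w ≈ 67.0 m³/d

With mixed-liquor wasting, θ_c = V/Q_w, so Q_w = V/θ_c = 1240/18.5 = 67.03 m³/d.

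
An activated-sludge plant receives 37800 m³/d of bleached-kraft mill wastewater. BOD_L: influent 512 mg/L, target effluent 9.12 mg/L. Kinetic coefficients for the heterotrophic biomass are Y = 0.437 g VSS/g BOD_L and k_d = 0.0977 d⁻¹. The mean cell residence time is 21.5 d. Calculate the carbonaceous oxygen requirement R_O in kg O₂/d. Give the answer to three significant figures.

R_O ≈ 15200 kg O₂/d

Y_obs = Y / (1 + k_d θ_c) = 0.437 / (1 + 0.0977 × 21.5) = 0.437 / 3.101 = 0.1409.
Substrate removed = Q·(S₀ − S) = 37800 m³/d × (512 − 9.12) g/m³ = 1.9×10^7 g/d = 19009 kg/d.
Net sludge production P_X = 0.1409 × 19009 = 2679 kg VSS/d.
R_O = Q·ΔS − 1.42 P_X = 19009 − 3804 = 15204 kg O₂/d.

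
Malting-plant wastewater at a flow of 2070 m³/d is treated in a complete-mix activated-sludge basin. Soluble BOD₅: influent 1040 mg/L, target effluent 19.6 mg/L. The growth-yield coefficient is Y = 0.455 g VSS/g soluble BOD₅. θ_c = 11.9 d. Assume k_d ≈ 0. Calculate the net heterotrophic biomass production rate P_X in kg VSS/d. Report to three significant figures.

No decay correction is needed, so Y_obs = Y = 0.455.
ΔS = 1040 − 19.6 = 1020 mg/L, so the substrate removal rate is 2070 × 1020/1000 = 2112 kg soluble BOD₅/d.
P_X = Y_obs · Q(S₀ − S) = 0.4550 × 2112 = 961.1 kg VSS/d.

P_X ≈ 961 kg VSS/d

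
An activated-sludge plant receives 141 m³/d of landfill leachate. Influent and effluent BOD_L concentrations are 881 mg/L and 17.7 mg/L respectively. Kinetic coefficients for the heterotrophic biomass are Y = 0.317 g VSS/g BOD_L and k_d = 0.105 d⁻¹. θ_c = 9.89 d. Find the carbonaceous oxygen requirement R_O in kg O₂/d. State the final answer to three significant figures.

R_O ≈ 94.8 kg O₂/d

Observed yield with endogenous decay: Y_obs = Y / (1 + k_d·θ_c) = 0.317 / (1 + 0.105 × 9.89) = 0.317 / 2.038 = 0.1555 g VSS/g BOD_L.
Q·(S₀ − S) = 141 × (881 − 17.7) × 10⁻³ = 121.7 kg/d removed.
Biomass synthesised: P_X = Y_obs × 121.7 = 18.93 kg VSS/d.
R_O = Q·ΔS − 1.42 P_X = 121.7 − 26.88 = 94.85 kg O₂/d.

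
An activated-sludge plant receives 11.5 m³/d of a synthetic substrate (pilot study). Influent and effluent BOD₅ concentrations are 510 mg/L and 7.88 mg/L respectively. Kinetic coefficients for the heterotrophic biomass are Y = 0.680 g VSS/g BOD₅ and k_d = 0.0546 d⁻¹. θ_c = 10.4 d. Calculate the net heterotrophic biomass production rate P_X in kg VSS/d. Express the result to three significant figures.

P_X ≈ 2.50 kg VSS/d

Observed yield with endogenous decay: Y_obs = Y / (1 + k_d·θ_c) = 0.680 / (1 + 0.0546 × 10.4) = 0.680 / 1.568 = 0.4337 g VSS/g BOD₅.
Mass of BOD₅ removed per day: Q(S₀ − S) = 11.5 × 502.1 g/m³ = 5.774 kg/d.
Net biomass production P_X = Y_obs × Q·(S₀ − S) = 0.4337 × 5.774 = 2.504 kg VSS/d.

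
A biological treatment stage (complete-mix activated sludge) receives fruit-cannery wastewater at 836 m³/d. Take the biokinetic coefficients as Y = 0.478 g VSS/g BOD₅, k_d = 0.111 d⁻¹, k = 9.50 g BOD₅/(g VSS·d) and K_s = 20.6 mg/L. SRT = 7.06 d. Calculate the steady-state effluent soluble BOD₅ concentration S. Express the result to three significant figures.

S ≈ 1.21 mg/L

Effluent substrate depends only on kinetics and SRT: S = K_s(1 + k_d θ_c) / [θ_c(Yk − k_d) − 1] = 20.6 × (1 + 0.111 × 7.06) / [7.06 × (0.478 × 9.50 − 0.111) − 1] = 36.74 / 30.28 = 1.214 mg/L.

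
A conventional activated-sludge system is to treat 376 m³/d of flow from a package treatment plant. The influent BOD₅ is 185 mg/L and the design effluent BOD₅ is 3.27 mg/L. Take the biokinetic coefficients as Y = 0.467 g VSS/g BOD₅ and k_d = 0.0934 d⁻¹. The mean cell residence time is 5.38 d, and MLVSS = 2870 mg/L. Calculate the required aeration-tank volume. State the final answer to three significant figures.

Steady-state biomass mass balance: V·X·(1 + k_d·θ_c) = Y·Q·(S₀ − S)·θ_c, so V = 0.467 × 376 × (185 − 3.27) × 5.38 / [2870 × (1 + 0.0934 × 5.38)] = 1.72×10^5 / 4312 = 39.81 m³.

V ≈ 39.8 m³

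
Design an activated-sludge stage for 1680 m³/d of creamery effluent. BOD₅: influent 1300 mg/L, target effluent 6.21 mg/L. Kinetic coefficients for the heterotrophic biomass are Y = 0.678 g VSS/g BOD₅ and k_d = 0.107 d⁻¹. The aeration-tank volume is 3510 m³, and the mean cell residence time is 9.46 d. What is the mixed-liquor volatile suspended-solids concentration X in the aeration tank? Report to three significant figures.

X = Y·Q·ΔS·θ_c / [V·(1 + k_d θ_c)] = 0.678 × 1680 × (1300 − 6.21) × 9.46 / [3510 × (1 + 0.107 × 9.46)] = 1974 mg/L.

X ≈ 1970 mg/L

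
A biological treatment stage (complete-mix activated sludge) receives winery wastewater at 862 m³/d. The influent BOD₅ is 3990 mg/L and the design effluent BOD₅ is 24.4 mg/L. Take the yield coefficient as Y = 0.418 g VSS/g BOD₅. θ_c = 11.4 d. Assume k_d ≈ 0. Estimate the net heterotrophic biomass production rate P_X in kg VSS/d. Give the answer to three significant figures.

No decay correction is needed, so Y_obs = Y = 0.418.
Q·(S₀ − S) = 862 × (3990 − 24.4) × 10⁻³ = 3418 kg/d removed.
So the net sludge growth is P_X = 0.4180 × 3418 = 1429 kg VSS/d.

P_X ≈ 1430 kg VSS/d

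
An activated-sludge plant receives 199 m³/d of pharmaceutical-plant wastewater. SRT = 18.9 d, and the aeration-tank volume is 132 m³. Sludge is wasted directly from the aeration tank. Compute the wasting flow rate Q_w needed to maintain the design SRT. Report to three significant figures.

Q_w ≈ 6.98 m³/d

Wasting from the aeration tank: Q_w = V / θ_c = 132.0 / 18.9 = 6.984 m³/d.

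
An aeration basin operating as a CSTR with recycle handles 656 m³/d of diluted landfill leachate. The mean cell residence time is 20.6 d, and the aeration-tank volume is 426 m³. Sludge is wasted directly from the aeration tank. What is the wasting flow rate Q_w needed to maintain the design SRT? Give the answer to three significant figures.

With mixed-liquor wasting, θ_c = V/Q_w, so Q_w = V/θ_c = 426.0/20.6 = 20.68 m³/d.

Q_w ≈ 20.7 m³/d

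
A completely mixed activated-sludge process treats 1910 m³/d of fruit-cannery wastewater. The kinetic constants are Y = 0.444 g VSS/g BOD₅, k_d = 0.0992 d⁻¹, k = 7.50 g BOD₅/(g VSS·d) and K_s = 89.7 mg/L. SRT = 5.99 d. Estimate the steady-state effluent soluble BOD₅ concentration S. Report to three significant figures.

S ≈ 7.79 mg/L

Effluent substrate depends only on kinetics and SRT: S = K_s(1 + k_d θ_c) / [θ_c(Yk − k_d) − 1] = 89.7 × (1 + 0.0992 × 5.99) / [5.99 × (0.444 × 7.50 − 0.0992) − 1] = 143.0 / 18.35 = 7.792 mg/L.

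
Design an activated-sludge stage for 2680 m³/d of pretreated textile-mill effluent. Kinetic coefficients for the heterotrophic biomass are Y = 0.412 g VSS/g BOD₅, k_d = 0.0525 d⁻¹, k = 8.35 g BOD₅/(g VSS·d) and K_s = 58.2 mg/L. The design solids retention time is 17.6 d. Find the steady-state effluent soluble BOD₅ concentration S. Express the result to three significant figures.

S ≈ 1.91 mg/L

From the Monod/SRT balance for a CMAS, S = K_s·(1+k_d θ_c)/[θ_c·(Y k − k_d) − 1] = 58.2 × (1 + 0.0525 × 17.6) / [17.6 × (0.412 × 8.35 − 0.0525) − 1] = 112.0 / 58.62 = 1.910 mg/L.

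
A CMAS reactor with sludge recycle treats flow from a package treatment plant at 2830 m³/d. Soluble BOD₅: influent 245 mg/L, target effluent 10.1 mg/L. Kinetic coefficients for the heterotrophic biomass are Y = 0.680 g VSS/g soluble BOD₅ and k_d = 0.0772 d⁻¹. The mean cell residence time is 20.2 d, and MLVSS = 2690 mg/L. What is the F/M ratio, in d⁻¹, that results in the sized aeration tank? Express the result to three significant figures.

F/M ≈ 0.194 d⁻¹

From the SRT design equation V = Y Q (S₀−S) θ_c / [X (1 + k_d θ_c)] = 0.680 × 2830 × (245 − 10.1) × 20.2 / [2690 × (1 + 0.0772 × 20.2)] = 9.13×10^6 / 6885 = 1326 m³.
Food-to-microorganism ratio F/M = Q S₀ / (V X) = 2830 × 245 / (1326 × 2690) = 0.1943 d⁻¹.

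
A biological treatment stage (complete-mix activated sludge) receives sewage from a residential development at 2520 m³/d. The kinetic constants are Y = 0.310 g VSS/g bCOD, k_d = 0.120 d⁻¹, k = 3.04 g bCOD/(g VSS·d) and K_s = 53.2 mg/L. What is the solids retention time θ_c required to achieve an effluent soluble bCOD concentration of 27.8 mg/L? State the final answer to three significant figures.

θ_c ≈ 4.92 d

From 1/θ_c = Y·k·S/(K_s + S) − k_d: Y·k·S/(K_s+S) = 0.310 × 3.04 × 27.8 / (53.2 + 27.8) = 0.3234 d⁻¹.
1/θ_c = 0.3234 − 0.120 = 0.2034 d⁻¹, so θ_c = 4.915 d.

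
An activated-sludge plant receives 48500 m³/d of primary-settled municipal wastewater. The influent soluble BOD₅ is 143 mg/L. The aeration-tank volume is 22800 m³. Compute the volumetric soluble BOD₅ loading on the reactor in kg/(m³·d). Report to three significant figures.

Volumetric loading L_v = Q·S₀ / V = 48500 × 143 g/m³ / 22800 m³ = 304.2 g/(m³·d) = 0.3042 kg soluble BOD₅/(m³·d).

L_v ≈ 0.304 kg soluble BOD₅/(m³·d)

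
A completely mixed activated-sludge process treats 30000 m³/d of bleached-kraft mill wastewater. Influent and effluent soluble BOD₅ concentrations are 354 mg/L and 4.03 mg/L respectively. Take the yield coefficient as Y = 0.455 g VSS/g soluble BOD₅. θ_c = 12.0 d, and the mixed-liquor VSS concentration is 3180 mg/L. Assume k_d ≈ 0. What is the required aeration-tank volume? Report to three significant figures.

V ≈ 18000 m³

V·X = Y·Q·ΔS·θ_c gives V = 0.455 × 30000 × (354 − 4.03) × 12.0 / 3180 = 18027 m³.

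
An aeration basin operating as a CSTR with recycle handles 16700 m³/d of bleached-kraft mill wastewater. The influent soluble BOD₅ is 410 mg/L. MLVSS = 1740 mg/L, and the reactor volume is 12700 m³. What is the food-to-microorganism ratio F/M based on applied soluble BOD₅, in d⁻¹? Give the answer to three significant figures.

F/M = Q·S₀ / (V·X) = 16700 × 410 / (12700 × 1740) = 0.3098 g soluble BOD₅·(g VSS·d)⁻¹.

F/M ≈ 0.310 d⁻¹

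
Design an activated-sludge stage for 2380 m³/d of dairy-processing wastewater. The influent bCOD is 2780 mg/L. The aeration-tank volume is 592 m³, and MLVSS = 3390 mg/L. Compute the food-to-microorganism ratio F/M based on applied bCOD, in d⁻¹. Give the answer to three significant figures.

F/M ≈ 3.30 d⁻¹

F/M = Q·S₀ / (V·X) = 2380 × 2780 / (592.0 × 3390) = 3.297 g bCOD·(g VSS·d)⁻¹.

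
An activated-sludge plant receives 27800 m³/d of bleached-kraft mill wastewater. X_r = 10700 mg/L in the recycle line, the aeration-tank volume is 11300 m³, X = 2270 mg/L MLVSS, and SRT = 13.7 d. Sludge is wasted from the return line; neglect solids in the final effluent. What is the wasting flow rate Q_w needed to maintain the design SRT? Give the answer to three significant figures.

Q_w ≈ 175 m³/d

Q_w = (V·X)/(θ_c X_r) = 11300 × 2270 / (13.7 × 10700) = 175.0 m³/d.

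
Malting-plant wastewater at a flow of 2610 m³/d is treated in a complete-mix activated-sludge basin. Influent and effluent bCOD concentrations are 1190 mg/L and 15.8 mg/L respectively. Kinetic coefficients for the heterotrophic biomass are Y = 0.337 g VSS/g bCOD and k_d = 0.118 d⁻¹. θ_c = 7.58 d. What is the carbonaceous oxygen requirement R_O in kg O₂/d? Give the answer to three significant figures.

Y_obs = Y / (1 + k_d θ_c) = 0.337 / (1 + 0.118 × 7.58) = 0.337 / 1.894 = 0.1779.
ΔS = 1190 − 15.8 = 1174 mg/L, so the substrate removal rate is 2610 × 1174/1000 = 3065 kg bCOD/d.
Net sludge production P_X = 0.1779 × 3065 = 545.2 kg VSS/d.
R_O = Q·ΔS − 1.42 P_X = 3065 − 774.1 = 2291 kg O₂/d.

R_O ≈ 2290 kg O₂/d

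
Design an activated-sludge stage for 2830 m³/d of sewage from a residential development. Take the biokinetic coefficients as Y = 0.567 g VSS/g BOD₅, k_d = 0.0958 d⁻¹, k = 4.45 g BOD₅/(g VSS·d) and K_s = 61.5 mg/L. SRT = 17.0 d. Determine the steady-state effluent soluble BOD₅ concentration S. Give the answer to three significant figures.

S ≈ 4.01 mg/L

Effluent substrate depends only on kinetics and SRT: S = K_s(1 + k_d θ_c) / [θ_c(Yk − k_d) − 1] = 61.5 × (1 + 0.0958 × 17.0) / [17.0 × (0.567 × 4.45 − 0.0958) − 1] = 161.7 / 40.26 = 4.015 mg/L.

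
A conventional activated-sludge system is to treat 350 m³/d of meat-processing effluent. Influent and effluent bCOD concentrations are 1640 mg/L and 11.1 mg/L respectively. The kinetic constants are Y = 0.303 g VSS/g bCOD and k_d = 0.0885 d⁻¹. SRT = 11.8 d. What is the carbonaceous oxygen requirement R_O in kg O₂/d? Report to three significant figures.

Correct the yield for decay: Y_obs = Y/(1 + k_d θ_c) = 0.303 / (1 + 0.0885 × 11.8) = 0.303 / 2.044 = 0.1482.
Mass of bCOD removed per day: Q(S₀ − S) = 350 × 1629 g/m³ = 570.1 kg/d.
Biomass synthesised: P_X = Y_obs × 570.1 = 84.50 kg VSS/d.
R_O = Q·(S₀ − S) − 1.42·P_X = 570.1 − 1.42 × 84.50 = 450.1 kg O₂/d.

R_O ≈ 450 kg O₂/d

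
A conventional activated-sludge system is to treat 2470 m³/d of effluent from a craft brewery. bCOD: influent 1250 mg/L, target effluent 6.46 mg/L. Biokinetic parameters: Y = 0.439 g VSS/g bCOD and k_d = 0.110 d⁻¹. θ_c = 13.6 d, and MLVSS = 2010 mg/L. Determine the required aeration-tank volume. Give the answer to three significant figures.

Steady-state biomass mass balance: V·X·(1 + k_d·θ_c) = Y·Q·(S₀ − S)·θ_c, so V = 0.439 × 2470 × (1250 − 6.46) × 13.6 / [2010 × (1 + 0.110 × 13.6)] = 1.83×10^7 / 5017 = 3655 m³.

V ≈ 3660 m³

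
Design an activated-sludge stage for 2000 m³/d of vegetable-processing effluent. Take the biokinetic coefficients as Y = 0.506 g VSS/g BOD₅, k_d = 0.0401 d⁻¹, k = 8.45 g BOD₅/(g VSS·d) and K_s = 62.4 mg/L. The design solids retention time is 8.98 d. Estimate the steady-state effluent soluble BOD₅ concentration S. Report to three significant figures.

From the Monod/SRT balance for a CMAS, S = K_s·(1+k_d θ_c)/[θ_c·(Y k − k_d) − 1] = 62.4 × (1 + 0.0401 × 8.98) / [8.98 × (0.506 × 8.45 − 0.0401) − 1] = 84.87 / 37.04 = 2.292 mg/L.

S ≈ 2.29 mg/L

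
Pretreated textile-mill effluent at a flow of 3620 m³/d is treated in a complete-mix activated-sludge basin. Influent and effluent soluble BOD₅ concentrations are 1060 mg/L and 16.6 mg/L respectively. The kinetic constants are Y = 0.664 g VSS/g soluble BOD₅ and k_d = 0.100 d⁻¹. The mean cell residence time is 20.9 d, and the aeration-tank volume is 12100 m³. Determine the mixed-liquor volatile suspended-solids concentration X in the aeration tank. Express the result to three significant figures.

X ≈ 1400 mg/L

From V·X·(1 + k_d·θ_c) = Y·Q·(S₀ − S)·θ_c: X = 0.664 × 3620 × (1060 − 16.6) × 20.9 / [12100 × (1 + 0.100 × 20.9)] = 1402 mg/L.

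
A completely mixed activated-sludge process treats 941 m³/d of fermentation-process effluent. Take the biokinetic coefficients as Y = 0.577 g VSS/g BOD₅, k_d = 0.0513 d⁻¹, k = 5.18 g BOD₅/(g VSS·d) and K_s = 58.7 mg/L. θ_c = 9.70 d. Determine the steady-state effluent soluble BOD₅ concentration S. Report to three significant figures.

S ≈ 3.20 mg/L

From the Monod/SRT balance for a CMAS, S = K_s·(1+k_d θ_c)/[θ_c·(Y k − k_d) − 1] = 58.7 × (1 + 0.0513 × 9.70) / [9.70 × (0.577 × 5.18 − 0.0513) − 1] = 87.91 / 27.49 = 3.197 mg/L.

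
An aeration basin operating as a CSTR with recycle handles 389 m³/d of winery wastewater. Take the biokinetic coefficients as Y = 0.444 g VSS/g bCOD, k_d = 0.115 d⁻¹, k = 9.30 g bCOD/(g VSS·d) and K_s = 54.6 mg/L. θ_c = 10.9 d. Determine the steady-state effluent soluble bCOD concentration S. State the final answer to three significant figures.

For a completely mixed reactor with recycle the Lawrence–McCarty relation gives S = K_s·(1 + k_d·θ_c) / [θ_c·(Y·k − k_d) − 1] = 54.6 × (1 + 0.115 × 10.9) / [10.9 × (0.444 × 9.30 − 0.115) − 1] = 123.0 / 42.75 = 2.878 mg/L.

S ≈ 2.88 mg/L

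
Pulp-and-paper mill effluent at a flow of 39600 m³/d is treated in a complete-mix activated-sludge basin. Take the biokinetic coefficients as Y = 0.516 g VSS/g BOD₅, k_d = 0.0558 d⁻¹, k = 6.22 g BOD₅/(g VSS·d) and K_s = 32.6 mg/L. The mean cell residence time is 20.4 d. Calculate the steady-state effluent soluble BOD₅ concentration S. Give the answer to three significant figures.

For a completely mixed reactor with recycle the Lawrence–McCarty relation gives S = K_s·(1 + k_d·θ_c) / [θ_c·(Y·k − k_d) − 1] = 32.6 × (1 + 0.0558 × 20.4) / [20.4 × (0.516 × 6.22 − 0.0558) − 1] = 69.71 / 63.34 = 1.101 mg/L.

S ≈ 1.10 mg/L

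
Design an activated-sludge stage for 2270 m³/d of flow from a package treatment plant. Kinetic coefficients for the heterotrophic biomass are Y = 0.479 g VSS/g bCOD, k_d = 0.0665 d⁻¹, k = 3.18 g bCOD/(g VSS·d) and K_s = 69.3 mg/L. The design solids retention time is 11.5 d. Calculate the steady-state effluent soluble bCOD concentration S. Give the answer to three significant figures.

S ≈ 7.76 mg/L

For a completely mixed reactor with recycle the Lawrence–McCarty relation gives S = K_s·(1 + k_d·θ_c) / [θ_c·(Y·k − k_d) − 1] = 69.3 × (1 + 0.0665 × 11.5) / [11.5 × (0.479 × 3.18 − 0.0665) − 1] = 122.3 / 15.75 = 7.764 mg/L.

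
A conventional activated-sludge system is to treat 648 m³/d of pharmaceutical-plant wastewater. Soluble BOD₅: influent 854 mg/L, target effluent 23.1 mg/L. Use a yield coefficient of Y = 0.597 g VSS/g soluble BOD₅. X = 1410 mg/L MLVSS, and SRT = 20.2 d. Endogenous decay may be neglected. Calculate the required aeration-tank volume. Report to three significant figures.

Biomass mass balance (decay neglected): V·X = Y·Q·(S₀ − S)·θ_c, so V = 0.597 × 648 × (854 − 23.1) × 20.2 / 1410 = 4605 m³.

V ≈ 4610 m³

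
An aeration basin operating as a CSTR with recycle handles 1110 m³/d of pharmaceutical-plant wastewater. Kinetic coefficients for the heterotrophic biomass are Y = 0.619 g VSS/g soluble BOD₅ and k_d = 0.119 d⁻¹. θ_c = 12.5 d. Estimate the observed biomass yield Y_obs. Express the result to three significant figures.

Y_obs ≈ 0.249 g VSS/g soluble BOD₅

Observed yield with endogenous decay: Y_obs = Y / (1 + k_d·θ_c) = 0.619 / (1 + 0.119 × 12.5) = 0.619 / 2.487 = 0.2488 g VSS/g soluble BOD₅.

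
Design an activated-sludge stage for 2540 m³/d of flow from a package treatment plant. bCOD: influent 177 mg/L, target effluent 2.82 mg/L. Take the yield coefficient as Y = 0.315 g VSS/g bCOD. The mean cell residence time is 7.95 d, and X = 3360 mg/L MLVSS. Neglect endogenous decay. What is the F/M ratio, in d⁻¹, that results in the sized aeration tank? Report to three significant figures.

V·X = Y·Q·ΔS·θ_c gives V = 0.315 × 2540 × (177 − 2.82) × 7.95 / 3360 = 329.7 m³.
F/M = Q·S₀ / (V·X) = 2540 × 177 / (329.7 × 3360) = 0.4058 g bCOD·(g VSS·d)⁻¹.

F/M ≈ 0.406 d⁻¹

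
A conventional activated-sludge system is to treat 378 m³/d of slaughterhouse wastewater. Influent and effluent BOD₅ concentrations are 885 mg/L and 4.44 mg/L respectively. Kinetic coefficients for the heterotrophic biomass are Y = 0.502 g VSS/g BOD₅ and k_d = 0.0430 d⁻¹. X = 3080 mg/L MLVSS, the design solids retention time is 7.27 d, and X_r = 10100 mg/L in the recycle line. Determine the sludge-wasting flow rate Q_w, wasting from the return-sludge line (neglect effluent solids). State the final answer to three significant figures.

From the SRT design equation V = Y Q (S₀−S) θ_c / [X (1 + k_d θ_c)] = 0.502 × 378 × (885 − 4.44) × 7.27 / [3080 × (1 + 0.0430 × 7.27)] = 1.21×10^6 / 4043 = 300.5 m³.
Wasting from the return line (neglecting effluent solids): Q_w = V·X / (θ_c·X_r) = 300.5 × 3080 / (7.27 × 10100) = 12.60 m³/d.

Q_w ≈ 12.6 m³/d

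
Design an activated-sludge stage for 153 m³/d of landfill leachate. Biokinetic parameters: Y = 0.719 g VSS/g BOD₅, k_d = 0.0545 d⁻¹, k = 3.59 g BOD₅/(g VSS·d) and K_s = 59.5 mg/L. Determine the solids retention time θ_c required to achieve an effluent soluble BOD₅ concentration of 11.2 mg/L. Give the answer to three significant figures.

At the target effluent, Y k S/(K_s+S) = 0.719×3.59×11.2/70.70 = 0.4089 d⁻¹.
Then 1/θ_c = μ − k_d = 0.4089 − 0.0545 = 0.3544 d⁻¹, giving θ_c = 2.822 d.

θ_c ≈ 2.82 d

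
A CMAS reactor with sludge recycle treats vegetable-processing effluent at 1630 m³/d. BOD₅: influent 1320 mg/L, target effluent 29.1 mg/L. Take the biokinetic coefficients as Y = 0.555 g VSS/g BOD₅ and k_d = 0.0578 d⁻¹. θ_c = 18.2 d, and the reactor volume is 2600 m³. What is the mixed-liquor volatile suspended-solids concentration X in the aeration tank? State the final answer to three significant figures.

X ≈ 3980 mg/L

Solving the biomass balance for X: X = Y Q (S₀−S) θ_c / [V (1+k_d θ_c)] = 0.555 × 1630 × (1320 − 29.1) × 18.2 / [2600 × (1 + 0.0578 × 18.2)] = 3984 mg/L.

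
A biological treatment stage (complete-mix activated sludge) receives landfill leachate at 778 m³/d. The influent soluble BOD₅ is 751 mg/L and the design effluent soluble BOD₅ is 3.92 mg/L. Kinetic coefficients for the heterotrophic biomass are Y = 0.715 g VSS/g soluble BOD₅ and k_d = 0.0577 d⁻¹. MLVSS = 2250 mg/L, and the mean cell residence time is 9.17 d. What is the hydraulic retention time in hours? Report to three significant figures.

Rearranging the biomass balance for a CMAS with decay, V = Y·Q·ΔS·θ_c / [X·(1+k_d θ_c)] = 0.715 × 778 × (751 − 3.92) × 9.17 / [2250 × (1 + 0.0577 × 9.17)] = 3.81×10^6 / 3440 = 1108 m³.
τ = V/Q = 1108/778 = 1.424 d, or 34.17 h.

τ ≈ 34.2 h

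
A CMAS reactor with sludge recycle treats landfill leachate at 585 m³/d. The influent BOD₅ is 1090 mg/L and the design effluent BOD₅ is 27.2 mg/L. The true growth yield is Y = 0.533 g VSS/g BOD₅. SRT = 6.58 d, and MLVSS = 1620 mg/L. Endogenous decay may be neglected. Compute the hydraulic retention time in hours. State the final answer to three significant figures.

V·X = Y·Q·ΔS·θ_c gives V = 0.533 × 585 × (1090 − 27.2) × 6.58 / 1620 = 1346 m³.
Hydraulic retention time τ = V/Q = 1346 / 585 = 2.301 d = 55.22 h.

τ ≈ 55.2 h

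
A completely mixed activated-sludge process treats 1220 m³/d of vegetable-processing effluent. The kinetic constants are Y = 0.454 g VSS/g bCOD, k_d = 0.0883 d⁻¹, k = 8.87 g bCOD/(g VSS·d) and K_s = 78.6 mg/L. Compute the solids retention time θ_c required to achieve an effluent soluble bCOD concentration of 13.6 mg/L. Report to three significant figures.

Specific growth rate at S = 13.6 mg/L: μ = YkS/(K_s+S) = 0.454·8.87·13.6/(78.6+13.6) = 0.5940 d⁻¹.
θ_c = 1/(μ − k_d) = 1/(0.5940 − 0.0883) = 1/0.5057 = 1.977 d.

θ_c ≈ 1.98 d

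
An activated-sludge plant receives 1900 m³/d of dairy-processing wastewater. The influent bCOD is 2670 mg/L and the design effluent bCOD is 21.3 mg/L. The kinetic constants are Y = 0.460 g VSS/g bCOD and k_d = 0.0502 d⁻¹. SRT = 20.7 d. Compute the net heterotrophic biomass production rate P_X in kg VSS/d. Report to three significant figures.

The observed yield is Y_obs = Y/(1 + k_d·θ_c) = 0.460 / (1 + 0.0502 × 20.7) = 0.460 / 2.039 = 0.2256 g VSS per g bCOD removed.
ΔS = 2670 − 21.3 = 2649 mg/L, so the substrate removal rate is 1900 × 2649/1000 = 5033 kg bCOD/d.
Biomass produced: P_X = Y_obs·Q·ΔS = 0.2256 × 5033 ≈ 1135 kg VSS/d.

P_X ≈ 1140 kg VSS/d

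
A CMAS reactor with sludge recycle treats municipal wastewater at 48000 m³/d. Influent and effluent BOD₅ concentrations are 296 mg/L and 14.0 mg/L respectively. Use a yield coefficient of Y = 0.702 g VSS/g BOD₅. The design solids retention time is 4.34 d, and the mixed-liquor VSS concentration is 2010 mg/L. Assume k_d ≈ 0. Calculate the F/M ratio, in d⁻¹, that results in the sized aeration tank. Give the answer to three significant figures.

F/M ≈ 0.345 d⁻¹

With k_d = 0 the design equation reduces to V = Y Q (S₀−S) θ_c / X = 0.702 × 48000 × (296 − 14.0) × 4.34 / 2010 = 20517 m³.
F/M = Q·S₀ / (V·X) = 48000 × 296 / (20517 × 2010) = 0.3445 g BOD₅·(g VSS·d)⁻¹.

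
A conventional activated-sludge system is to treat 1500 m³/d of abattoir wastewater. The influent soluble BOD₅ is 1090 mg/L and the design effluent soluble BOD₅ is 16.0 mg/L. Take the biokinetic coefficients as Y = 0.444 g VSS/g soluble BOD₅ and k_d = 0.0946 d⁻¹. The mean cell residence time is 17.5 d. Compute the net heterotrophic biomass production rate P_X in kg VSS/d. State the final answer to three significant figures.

P_X ≈ 269 kg VSS/d

Observed yield with endogenous decay: Y_obs = Y / (1 + k_d·θ_c) = 0.444 / (1 + 0.0946 × 17.5) = 0.444 / 2.655 = 0.1672 g VSS/g soluble BOD₅.
Substrate removed = Q·(S₀ − S) = 1500 m³/d × (1090 − 16.0) g/m³ = 1.61×10^6 g/d = 1611 kg/d.
Net biomass production P_X = Y_obs × Q·(S₀ − S) = 0.1672 × 1611 = 269.4 kg VSS/d.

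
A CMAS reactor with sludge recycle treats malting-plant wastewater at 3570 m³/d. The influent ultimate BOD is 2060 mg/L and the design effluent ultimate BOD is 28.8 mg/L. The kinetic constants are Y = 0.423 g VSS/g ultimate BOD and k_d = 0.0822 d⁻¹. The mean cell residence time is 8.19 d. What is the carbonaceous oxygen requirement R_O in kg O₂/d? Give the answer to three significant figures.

The observed yield is Y_obs = Y/(1 + k_d·θ_c) = 0.423 / (1 + 0.0822 × 8.19) = 0.423 / 1.673 = 0.2528 g VSS per g ultimate BOD removed.
Q·(S₀ − S) = 3570 × (2060 − 28.8) × 10⁻³ = 7251 kg/d removed.
P_X = Y_obs·Q·(S₀ − S) = 0.2528 × 7251 = 1833 kg VSS/d.
R_O = Q·ΔS − 1.42 P_X = 7251 − 2603 = 4648 kg O₂/d.

R_O ≈ 4650 kg O₂/d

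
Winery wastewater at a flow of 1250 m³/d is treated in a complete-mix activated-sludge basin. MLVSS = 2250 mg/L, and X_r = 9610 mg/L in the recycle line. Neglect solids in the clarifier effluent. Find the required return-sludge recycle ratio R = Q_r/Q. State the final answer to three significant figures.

Solids balance on the clarifier gives (1+R)X = R·X_r, so R = X/(X_r − X) = 2250 / (9610 − 2250) = 0.3057.

R ≈ 0.306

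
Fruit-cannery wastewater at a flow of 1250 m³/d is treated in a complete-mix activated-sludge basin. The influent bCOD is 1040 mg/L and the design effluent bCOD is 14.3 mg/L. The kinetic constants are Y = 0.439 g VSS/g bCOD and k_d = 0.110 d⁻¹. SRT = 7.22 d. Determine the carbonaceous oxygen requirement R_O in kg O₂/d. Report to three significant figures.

The observed yield is Y_obs = Y/(1 + k_d·θ_c) = 0.439 / (1 + 0.110 × 7.22) = 0.439 / 1.794 = 0.2447 g VSS per g bCOD removed.
Q·(S₀ − S) = 1250 × (1040 − 14.3) × 10⁻³ = 1282 kg/d removed.
Biomass synthesised: P_X = Y_obs × 1282 = 313.7 kg VSS/d.
Carbonaceous O₂ demand = substrate oxidised − cell-mass equivalent = 1282 − 1.42 × 313.7 = 836.7 kg O₂/d.

R_O ≈ 837 kg O₂/d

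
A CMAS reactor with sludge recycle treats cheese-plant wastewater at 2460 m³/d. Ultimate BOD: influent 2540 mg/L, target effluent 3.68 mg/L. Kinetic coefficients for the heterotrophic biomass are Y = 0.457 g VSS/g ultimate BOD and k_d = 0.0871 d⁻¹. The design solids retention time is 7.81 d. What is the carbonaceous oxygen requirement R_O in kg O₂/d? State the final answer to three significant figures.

Observed yield with endogenous decay: Y_obs = Y / (1 + k_d·θ_c) = 0.457 / (1 + 0.0871 × 7.81) = 0.457 / 1.680 = 0.2720 g VSS/g ultimate BOD.
Substrate removed = Q·(S₀ − S) = 2460 m³/d × (2540 − 3.68) g/m³ = 6.24×10^6 g/d = 6239 kg/d.
P_X = Y_obs·Q·(S₀ − S) = 0.2720 × 6239 = 1697 kg VSS/d.
R_O = Q·(S₀ − S) − 1.42·P_X = 6239 − 1.42 × 1697 = 3830 kg O₂/d.

R_O ≈ 3830 kg O₂/d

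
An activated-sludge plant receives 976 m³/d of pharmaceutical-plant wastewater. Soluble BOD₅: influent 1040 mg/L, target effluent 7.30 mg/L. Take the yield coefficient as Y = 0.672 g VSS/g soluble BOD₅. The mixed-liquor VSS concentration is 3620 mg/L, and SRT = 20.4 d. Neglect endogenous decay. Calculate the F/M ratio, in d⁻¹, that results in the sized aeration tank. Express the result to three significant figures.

V·X = Y·Q·ΔS·θ_c gives V = 0.672 × 976 × (1040 − 7.30) × 20.4 / 3620 = 3817 m³.
Food-to-microorganism ratio F/M = Q S₀ / (V X) = 976 × 1040 / (3817 × 3620) = 0.07346 d⁻¹.

F/M ≈ 0.0735 d⁻¹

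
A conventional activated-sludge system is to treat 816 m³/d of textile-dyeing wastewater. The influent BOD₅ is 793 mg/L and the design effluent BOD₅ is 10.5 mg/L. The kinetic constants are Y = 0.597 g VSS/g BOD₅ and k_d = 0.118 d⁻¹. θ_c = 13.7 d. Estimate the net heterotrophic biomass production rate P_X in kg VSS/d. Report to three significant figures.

Correct the yield for decay: Y_obs = Y/(1 + k_d θ_c) = 0.597 / (1 + 0.118 × 13.7) = 0.597 / 2.617 = 0.2282.
Substrate removed = Q·(S₀ − S) = 816 m³/d × (793 − 10.5) g/m³ = 6.39×10^5 g/d = 638.5 kg/d.
So the net sludge growth is P_X = 0.2282 × 638.5 = 145.7 kg VSS/d.

P_X ≈ 146 kg VSS/d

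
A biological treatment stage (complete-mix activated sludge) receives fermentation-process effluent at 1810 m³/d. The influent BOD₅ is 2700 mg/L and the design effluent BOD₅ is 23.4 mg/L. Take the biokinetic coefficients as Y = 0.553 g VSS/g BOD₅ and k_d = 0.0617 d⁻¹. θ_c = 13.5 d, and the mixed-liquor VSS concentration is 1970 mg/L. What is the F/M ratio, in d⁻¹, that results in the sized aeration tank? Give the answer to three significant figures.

Steady-state biomass mass balance: V·X·(1 + k_d·θ_c) = Y·Q·(S₀ − S)·θ_c, so V = 0.553 × 1810 × (2700 − 23.4) × 13.5 / [1970 × (1 + 0.0617 × 13.5)] = 3.62×10^7 / 3611 = 10016 m³.
F/M = applied load / biomass = Q·S₀/(V·X) = 1810 × 2700 / (10016 × 1970) = 0.2477 d⁻¹.

F/M ≈ 0.248 d⁻¹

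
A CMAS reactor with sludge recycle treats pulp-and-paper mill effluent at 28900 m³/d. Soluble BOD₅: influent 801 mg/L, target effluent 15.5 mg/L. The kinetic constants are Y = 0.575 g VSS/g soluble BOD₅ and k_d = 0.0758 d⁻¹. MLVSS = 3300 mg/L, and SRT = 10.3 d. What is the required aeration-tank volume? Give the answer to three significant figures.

V ≈ 22900 m³

Steady-state biomass mass balance: V·X·(1 + k_d·θ_c) = Y·Q·(S₀ − S)·θ_c, so V = 0.575 × 28900 × (801 − 15.5) × 10.3 / [3300 × (1 + 0.0758 × 10.3)] = 1.34×10^8 / 5876 = 22879 m³.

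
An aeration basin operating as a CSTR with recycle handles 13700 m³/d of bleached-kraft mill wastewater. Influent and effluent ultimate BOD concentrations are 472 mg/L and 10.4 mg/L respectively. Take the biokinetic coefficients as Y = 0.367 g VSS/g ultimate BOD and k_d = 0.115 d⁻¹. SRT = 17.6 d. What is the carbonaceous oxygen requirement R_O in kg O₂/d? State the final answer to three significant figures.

R_O ≈ 5230 kg O₂/d

Y_obs = Y / (1 + k_d θ_c) = 0.367 / (1 + 0.115 × 17.6) = 0.367 / 3.024 = 0.1214.
Mass of ultimate BOD removed per day: Q(S₀ − S) = 13700 × 461.6 g/m³ = 6324 kg/d.
Biomass synthesised: P_X = Y_obs × 6324 = 767.5 kg VSS/d.
R_O = Q·(S₀ − S) − 1.42·P_X = 6324 − 1.42 × 767.5 = 5234 kg O₂/d.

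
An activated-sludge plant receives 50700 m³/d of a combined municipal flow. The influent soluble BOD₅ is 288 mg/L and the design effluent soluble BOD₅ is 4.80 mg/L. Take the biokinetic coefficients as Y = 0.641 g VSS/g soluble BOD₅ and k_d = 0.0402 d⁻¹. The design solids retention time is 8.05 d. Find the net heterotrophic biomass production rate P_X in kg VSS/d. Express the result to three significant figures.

P_X ≈ 6950 kg VSS/d

Correct the yield for decay: Y_obs = Y/(1 + k_d θ_c) = 0.641 / (1 + 0.0402 × 8.05) = 0.641 / 1.324 = 0.4843.
Mass of soluble BOD₅ removed per day: Q(S₀ − S) = 50700 × 283.2 g/m³ = 14358 kg/d.
P_X = Y_obs · Q(S₀ − S) = 0.4843 × 14358 = 6953 kg VSS/d.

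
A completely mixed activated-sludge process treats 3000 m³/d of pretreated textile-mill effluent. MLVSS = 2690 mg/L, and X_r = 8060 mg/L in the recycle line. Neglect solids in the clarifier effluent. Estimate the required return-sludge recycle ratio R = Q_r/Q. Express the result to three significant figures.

Mass balance around the secondary clarifier (neglecting effluent solids): R = X / (X_r − X) = 2690 / (8060 − 2690) = 0.5009.

R ≈ 0.501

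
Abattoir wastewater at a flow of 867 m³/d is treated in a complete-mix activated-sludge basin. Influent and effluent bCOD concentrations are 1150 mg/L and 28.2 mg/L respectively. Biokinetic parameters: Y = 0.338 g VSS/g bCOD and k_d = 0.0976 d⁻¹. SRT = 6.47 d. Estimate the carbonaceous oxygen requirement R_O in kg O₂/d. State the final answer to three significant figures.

Y_obs = Y / (1 + k_d θ_c) = 0.338 / (1 + 0.0976 × 6.47) = 0.338 / 1.631 = 0.2072.
Mass of bCOD removed per day: Q(S₀ − S) = 867 × 1122 g/m³ = 972.6 kg/d.
P_X = Y_obs·Q·(S₀ − S) = 0.2072 × 972.6 = 201.5 kg VSS/d.
Carbonaceous O₂ demand = substrate oxidised − cell-mass equivalent = 972.6 − 1.42 × 201.5 = 686.5 kg O₂/d.

R_O ≈ 686 kg O₂/d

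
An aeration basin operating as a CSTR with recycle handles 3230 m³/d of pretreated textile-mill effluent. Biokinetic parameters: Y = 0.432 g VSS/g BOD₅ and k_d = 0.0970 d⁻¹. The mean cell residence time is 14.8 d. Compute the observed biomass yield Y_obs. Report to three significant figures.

Y_obs ≈ 0.177 g VSS/g BOD₅

Observed yield with endogenous decay: Y_obs = Y / (1 + k_d·θ_c) = 0.432 / (1 + 0.0970 × 14.8) = 0.432 / 2.436 = 0.1774 g VSS/g BOD₅.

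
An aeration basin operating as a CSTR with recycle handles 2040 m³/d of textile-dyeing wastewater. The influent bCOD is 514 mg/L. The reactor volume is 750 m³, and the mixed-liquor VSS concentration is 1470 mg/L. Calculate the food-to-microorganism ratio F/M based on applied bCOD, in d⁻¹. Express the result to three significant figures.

F/M = Q·S₀ / (V·X) = 2040 × 514 / (750.0 × 1470) = 0.9511 g bCOD·(g VSS·d)⁻¹.

F/M ≈ 0.951 d⁻¹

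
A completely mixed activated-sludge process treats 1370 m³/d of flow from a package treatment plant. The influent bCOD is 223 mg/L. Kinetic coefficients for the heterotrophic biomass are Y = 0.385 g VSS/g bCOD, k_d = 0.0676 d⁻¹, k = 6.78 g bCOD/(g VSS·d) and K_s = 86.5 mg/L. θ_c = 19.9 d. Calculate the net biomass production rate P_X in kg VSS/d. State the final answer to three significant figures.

For a completely mixed reactor with recycle the Lawrence–McCarty relation gives S = K_s·(1 + k_d·θ_c) / [θ_c·(Y·k − k_d) − 1] = 86.5 × (1 + 0.0676 × 19.9) / [19.9 × (0.385 × 6.78 − 0.0676) − 1] = 202.9 / 49.60 = 4.090 mg/L.
Correct the yield for decay: Y_obs = Y/(1 + k_d θ_c) = 0.385 / (1 + 0.0676 × 19.9) = 0.385 / 2.345 = 0.1642.
Substrate removed = Q·(S₀ − S) = 1370 m³/d × (223 − 4.09) g/m³ = 3×10^5 g/d = 299.9 kg/d.
Biomass produced: P_X = Y_obs·Q·ΔS = 0.1642 × 299.9 ≈ 49.23 kg VSS/d.

P_X ≈ 49.2 kg VSS/d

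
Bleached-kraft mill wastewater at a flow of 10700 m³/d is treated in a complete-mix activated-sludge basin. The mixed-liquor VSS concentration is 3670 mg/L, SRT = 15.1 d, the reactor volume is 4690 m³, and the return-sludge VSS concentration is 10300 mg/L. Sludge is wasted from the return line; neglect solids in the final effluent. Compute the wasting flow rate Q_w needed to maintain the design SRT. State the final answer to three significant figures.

Q_w ≈ 111 m³/d

Wasting from the return line (neglecting effluent solids): Q_w = V·X / (θ_c·X_r) = 4690 × 3670 / (15.1 × 10300) = 110.7 m³/d.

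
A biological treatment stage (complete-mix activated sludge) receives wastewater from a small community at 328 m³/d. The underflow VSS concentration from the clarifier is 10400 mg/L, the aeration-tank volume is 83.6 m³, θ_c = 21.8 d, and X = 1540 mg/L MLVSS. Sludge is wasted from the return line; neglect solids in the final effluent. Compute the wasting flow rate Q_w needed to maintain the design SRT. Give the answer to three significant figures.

Q_w ≈ 0.568 m³/d

Q_w = (V·X)/(θ_c X_r) = 83.60 × 1540 / (21.8 × 10400) = 0.5679 m³/d.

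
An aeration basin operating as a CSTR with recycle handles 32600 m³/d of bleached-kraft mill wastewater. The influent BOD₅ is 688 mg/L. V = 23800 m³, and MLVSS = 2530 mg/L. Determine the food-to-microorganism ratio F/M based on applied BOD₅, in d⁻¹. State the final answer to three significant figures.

F/M ≈ 0.372 d⁻¹

F/M = Q·S₀ / (V·X) = 32600 × 688 / (23800 × 2530) = 0.3725 g BOD₅·(g VSS·d)⁻¹.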